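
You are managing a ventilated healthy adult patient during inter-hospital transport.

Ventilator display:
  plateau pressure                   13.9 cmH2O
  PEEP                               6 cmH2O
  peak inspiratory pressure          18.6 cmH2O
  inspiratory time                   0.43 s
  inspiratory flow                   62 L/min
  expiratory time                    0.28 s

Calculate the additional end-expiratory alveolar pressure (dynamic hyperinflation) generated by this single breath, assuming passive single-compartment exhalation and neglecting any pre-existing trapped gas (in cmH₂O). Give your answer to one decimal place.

Flow: 62 L/min ÷ 60 = 1.0333 L/s.
Vt = flow × Ti = 1.0333 L/s × 0.43 s × 1000 mL/L = 444.32 mL.
R = (PIP − Pplat)/V̇ = (18.6 − 13.9) / 1.0333 = 4.7/1.0333 = 4.549 cmH2O·s/L.
C = Vt/(Pplat − PEEP) = 444.32 / (13.9 − 6) = 444.32/7.9 = 56.243 mL/cmH2O.
τ = R × C = 4.549 × 0.05624 L/cmH2O = 0.2558 s.
Fraction remaining = e^(−Te/τ) = e^(−0.28/0.2558) = 0.3347; trapped volume = 444.32 × 0.3347 = 148.71 mL.
Additional alveolar pressure from trapping ≈ V_trapped / C = 148.71 / 56.243 = 2.644 cmH2O.

2.6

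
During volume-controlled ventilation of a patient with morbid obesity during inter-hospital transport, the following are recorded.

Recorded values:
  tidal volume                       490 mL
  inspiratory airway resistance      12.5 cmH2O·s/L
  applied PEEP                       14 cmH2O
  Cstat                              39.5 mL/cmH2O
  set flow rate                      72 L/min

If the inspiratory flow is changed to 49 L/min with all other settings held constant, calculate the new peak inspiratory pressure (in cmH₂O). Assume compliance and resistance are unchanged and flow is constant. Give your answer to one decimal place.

Flow: 72 L/min ÷ 60 = 1.2 L/s.
New flow: 49 L/min ÷ 60 = 0.8167 L/s.
PIP = Vt/C + R·V̇ + PEEP (constant-flow equation of motion).
Only the resistive term changes: ΔPIP = R × ΔV̇ = 12.5 × (0.8167 − 1.2) = 12.5 × -0.3833 = -4.791 cmH2O.
Original PIP = 490/39.5 + 12.5×1.2 + 14 = 41.405 cmH2O; new PIP = 41.405 + (-4.791) = 36.614 cmH2O.

36.6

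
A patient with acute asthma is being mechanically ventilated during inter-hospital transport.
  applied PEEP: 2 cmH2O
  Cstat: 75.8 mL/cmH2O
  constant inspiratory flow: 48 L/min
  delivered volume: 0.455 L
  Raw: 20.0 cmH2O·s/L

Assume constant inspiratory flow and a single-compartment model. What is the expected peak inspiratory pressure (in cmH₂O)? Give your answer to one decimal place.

Flow: 48 L/min ÷ 60 = 0.8 L/s.
Equation of motion (constant flow): PIP = Vt/C + R·V̇ + PEEP.
PIP = 455/75.8 + 20.0×0.8 + 2 = 6.003 + 16.0 + 2 = 24.003 cmH2O.

24.0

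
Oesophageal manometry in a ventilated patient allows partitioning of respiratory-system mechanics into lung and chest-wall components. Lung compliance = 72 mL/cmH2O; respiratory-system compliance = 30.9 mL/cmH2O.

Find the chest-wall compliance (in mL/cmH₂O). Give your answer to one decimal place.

1/Ccw = 1/Crs − 1/CL.
1/Ccw = 1/30.9 − 1/72 = 0.01847.
Ccw = 54.142 mL/cmH2O.

54.1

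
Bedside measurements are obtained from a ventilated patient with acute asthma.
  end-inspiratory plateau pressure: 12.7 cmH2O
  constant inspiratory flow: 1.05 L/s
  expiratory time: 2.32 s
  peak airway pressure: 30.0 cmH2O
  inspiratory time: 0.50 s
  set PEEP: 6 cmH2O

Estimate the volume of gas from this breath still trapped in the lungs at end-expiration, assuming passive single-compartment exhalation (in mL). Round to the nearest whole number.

Vt = flow × Ti = 1.05 L/s × 0.50 s × 1000 mL/L = 525.0 mL.
R = (PIP − Pplat)/V̇ = (30.0 − 12.7) / 1.05 = 17.3/1.05 = 16.476 cmH2O·s/L.
C = Vt/(Pplat − PEEP) = 525.0 / (12.7 − 6) = 525.0/6.7 = 78.358 mL/cmH2O.
τ = R × C = 16.476 × 0.07836 L/cmH2O = 1.291 s.
Fraction remaining = e^(−Te/τ) = e^(−2.32/1.291) = 0.1658.
Trapped volume = 525.0 × 0.1658 = 87.045 mL.

87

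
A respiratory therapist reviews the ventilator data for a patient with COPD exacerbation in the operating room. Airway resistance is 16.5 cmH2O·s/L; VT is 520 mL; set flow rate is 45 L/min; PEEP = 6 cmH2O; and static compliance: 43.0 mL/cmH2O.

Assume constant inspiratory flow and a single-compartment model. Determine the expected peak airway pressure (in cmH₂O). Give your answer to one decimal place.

Flow: 45 L/min ÷ 60 = 0.75 L/s.
Equation of motion (constant flow): PIP = Vt/C + R·V̇ + PEEP.
PIP = 520/43.0 + 16.5×0.75 + 6 = 12.093 + 12.375 + 6 = 30.468 cmH2O.

30.5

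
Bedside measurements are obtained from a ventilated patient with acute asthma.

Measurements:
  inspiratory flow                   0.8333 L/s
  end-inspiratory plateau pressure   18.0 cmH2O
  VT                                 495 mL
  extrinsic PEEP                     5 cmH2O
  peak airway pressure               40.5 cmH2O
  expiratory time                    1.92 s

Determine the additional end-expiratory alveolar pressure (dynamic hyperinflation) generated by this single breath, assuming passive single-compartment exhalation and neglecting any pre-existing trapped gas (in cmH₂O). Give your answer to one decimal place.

2.0

R = (PIP − Pplat)/V̇ = (40.5 − 18.0) / 0.8333 = 22.5/0.8333 = 27.001 cmH2O·s/L.
C = Vt/(Pplat − PEEP) = 495.0 / (18.0 − 5) = 495.0/13.0 = 38.077 mL/cmH2O.
τ = R × C = 27.001 × 0.03808 L/cmH2O = 1.028 s.
Fraction remaining = e^(−Te/τ) = e^(−1.92/1.028) = 0.1545; trapped volume = 495.0 × 0.1545 = 76.478 mL.
Additional alveolar pressure from trapping ≈ V_trapped / C = 76.478 / 38.077 = 2.009 cmH2O.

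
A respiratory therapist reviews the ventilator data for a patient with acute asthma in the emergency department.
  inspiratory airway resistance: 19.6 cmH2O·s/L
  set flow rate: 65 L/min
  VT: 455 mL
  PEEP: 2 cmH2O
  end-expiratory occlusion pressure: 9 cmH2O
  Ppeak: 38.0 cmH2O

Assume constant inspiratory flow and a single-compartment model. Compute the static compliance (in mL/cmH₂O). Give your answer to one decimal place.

Flow: 65 L/min ÷ 60 = 1.0833 L/s.
Total PEEP = 9 cmH2O (set 2 + intrinsic 7); this is the baseline alveolar pressure.
Equation of motion (constant flow): PIP = Vt/C + R·V̇ + PEEP.
Vt/C = PIP − R·V̇ − PEEP = 38.0 − 19.6×1.0833 − 9 = 38.0 − 21.233 − 9 = 7.767 cmH2O.
C = Vt / 7.767 = 455 / 7.767 = 58.581 mL/cmH2O.

58.6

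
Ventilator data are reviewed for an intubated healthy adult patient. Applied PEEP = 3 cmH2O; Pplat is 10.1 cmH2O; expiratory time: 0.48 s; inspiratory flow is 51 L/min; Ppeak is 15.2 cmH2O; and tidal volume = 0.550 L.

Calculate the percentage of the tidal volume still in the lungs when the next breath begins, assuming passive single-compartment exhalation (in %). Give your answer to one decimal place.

Flow: 51 L/min ÷ 60 = 0.85 L/s.
R = (PIP − Pplat)/V̇ = (15.2 − 10.1) / 0.85 = 5.1/0.85 = 6.0 cmH2O·s/L.
C = Vt/(Pplat − PEEP) = 550.0 / (10.1 − 3) = 550.0/7.1 = 77.465 mL/cmH2O.
τ = R × C = 6.0 × 0.07747 L/cmH2O = 0.4648 s.
Fraction remaining at end-expiration = e^(−Te/τ) = e^(−0.48/0.4648) = 0.356 → 35.6%.

35.6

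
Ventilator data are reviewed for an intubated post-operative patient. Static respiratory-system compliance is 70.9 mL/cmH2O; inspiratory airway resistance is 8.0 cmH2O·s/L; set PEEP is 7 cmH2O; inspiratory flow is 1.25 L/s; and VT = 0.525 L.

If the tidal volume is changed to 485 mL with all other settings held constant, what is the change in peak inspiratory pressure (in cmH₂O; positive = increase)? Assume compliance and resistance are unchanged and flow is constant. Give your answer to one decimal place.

-0.6

PIP = Vt/C + R·V̇ + PEEP (constant-flow equation of motion).
Only the elastic term changes: ΔPIP = ΔVt / C = (485 − 525) / 70.9 = -0.5642 cmH2O.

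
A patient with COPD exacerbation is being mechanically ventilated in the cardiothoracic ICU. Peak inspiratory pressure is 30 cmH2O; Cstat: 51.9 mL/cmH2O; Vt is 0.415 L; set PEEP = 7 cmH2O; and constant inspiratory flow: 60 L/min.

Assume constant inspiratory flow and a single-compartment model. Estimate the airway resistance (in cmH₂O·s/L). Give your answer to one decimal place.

15.0

Flow: 60 L/min ÷ 60 = 1 L/s.
Equation of motion (constant flow): PIP = Vt/C + R·V̇ + PEEP.
R·V̇ = PIP − Vt/C − PEEP = 30 − 415/51.9 − 7 = 30 − 7.996 − 7 = 15.004 cmH2O.
R = 15.004 / 1 = 15.004 cmH2O·s/L.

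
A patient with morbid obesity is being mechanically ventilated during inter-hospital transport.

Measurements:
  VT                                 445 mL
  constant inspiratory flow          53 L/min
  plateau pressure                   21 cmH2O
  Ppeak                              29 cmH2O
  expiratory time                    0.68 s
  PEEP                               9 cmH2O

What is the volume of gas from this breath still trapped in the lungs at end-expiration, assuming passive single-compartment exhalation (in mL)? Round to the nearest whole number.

Flow: 53 L/min ÷ 60 = 0.8833 L/s.
R = (PIP − Pplat)/V̇ = (29 − 21) / 0.8833 = 8.0/0.8833 = 9.057 cmH2O·s/L.
C = Vt/(Pplat − PEEP) = 445.0 / (21 − 9) = 445.0/12.0 = 37.083 mL/cmH2O.
τ = R × C = 9.057 × 0.03708 L/cmH2O = 0.3358 s.
Fraction remaining = e^(−Te/τ) = e^(−0.68/0.3358) = 0.132.
Trapped volume = 445.0 × 0.132 = 58.74 mL.

59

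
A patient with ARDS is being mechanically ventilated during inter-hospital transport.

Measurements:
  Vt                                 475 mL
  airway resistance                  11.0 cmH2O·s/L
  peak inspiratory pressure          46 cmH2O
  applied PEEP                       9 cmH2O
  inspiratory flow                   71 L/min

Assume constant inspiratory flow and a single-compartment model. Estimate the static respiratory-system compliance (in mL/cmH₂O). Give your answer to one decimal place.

19.8

Flow: 71 L/min ÷ 60 = 1.1833 L/s.
Equation of motion (constant flow): PIP = Vt/C + R·V̇ + PEEP.
Vt/C = PIP − R·V̇ − PEEP = 46 − 11.0×1.1833 − 9 = 46 − 13.016 − 9 = 23.984 cmH2O.
C = Vt / 23.984 = 475 / 23.984 = 19.805 mL/cmH2O.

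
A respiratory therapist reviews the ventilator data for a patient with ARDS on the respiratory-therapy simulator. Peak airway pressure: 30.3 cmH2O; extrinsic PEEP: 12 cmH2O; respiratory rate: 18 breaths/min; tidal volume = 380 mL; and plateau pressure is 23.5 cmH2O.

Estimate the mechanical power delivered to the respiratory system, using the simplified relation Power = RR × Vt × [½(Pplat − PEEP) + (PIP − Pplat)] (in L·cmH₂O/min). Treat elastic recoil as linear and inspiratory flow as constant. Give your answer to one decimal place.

85.8

Per-breath work = Vt × [½(Pplat−PEEP) + (PIP−Pplat)] = 0.380 × [0.5×11.5 + 6.8] = 0.380 × 12.55 = 4.769 L·cmH2O.
Power = 18 × 4.769 = 85.842 L·cmH2O/min.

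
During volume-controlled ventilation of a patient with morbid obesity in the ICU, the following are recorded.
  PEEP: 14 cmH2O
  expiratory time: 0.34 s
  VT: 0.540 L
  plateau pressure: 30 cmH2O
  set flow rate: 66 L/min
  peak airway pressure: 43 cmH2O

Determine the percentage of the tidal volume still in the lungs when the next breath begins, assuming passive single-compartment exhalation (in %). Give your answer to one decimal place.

Flow: 66 L/min ÷ 60 = 1.1 L/s.
R = (PIP − Pplat)/V̇ = (43 − 30) / 1.1 = 13.0/1.1 = 11.818 cmH2O·s/L.
C = Vt/(Pplat − PEEP) = 540.0 / (30 − 14) = 540.0/16.0 = 33.75 mL/cmH2O.
τ = R × C = 11.818 × 0.03375 L/cmH2O = 0.3989 s.
Fraction remaining at end-expiration = e^(−Te/τ) = e^(−0.34/0.3989) = 0.4264 → 42.64%.

42.6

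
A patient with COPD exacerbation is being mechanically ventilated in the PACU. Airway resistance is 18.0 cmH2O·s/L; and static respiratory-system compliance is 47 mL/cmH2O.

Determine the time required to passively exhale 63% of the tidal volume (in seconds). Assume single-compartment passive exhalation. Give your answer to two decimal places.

τ = R × C = 18.0 × 47 mL/cmH2O = 18.0 × 0.047 L/cmH2O = 0.846 s.
Exhaled fraction f = 1 − e^(−t/τ) → t = −τ·ln(1 − f) = −0.846·ln(0.37) = 0.8411 s.

0.84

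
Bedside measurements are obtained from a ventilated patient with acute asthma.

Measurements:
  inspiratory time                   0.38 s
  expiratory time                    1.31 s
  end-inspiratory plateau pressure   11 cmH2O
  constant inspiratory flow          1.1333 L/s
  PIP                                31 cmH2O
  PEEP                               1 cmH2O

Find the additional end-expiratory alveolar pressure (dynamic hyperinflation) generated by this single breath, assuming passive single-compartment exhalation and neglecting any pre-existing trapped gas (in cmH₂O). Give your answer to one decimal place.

Vt = flow × Ti = 1.1333 L/s × 0.38 s × 1000 mL/L = 430.65 mL.
R = (PIP − Pplat)/V̇ = (31 − 11) / 1.1333 = 20.0/1.1333 = 17.648 cmH2O·s/L.
C = Vt/(Pplat − PEEP) = 430.65 / (11 − 1) = 430.65/10.0 = 43.065 mL/cmH2O.
τ = R × C = 17.648 × 0.04307 L/cmH2O = 0.7601 s.
Fraction remaining = e^(−Te/τ) = e^(−1.31/0.7601) = 0.1784; trapped volume = 430.65 × 0.1784 = 76.828 mL.
Additional alveolar pressure from trapping ≈ V_trapped / C = 76.828 / 43.065 = 1.784 cmH2O.

1.8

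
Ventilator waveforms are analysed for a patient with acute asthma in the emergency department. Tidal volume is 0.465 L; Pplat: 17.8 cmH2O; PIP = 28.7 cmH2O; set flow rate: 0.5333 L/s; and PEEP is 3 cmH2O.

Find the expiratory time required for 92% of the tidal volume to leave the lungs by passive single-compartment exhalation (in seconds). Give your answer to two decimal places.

R = (PIP − Pplat)/V̇ = (28.7 − 17.8) / 0.5333 = 10.9/0.5333 = 20.439 cmH2O·s/L.
C = Vt/(Pplat − PEEP) = 465.0 / (17.8 − 3) = 465.0/14.8 = 31.419 mL/cmH2O.
τ = R × C = 20.439 × 0.03142 L/cmH2O = 0.6422 s.
t = −τ·ln(1 − 0.92) = −0.6422·ln(0.08) = 1.622 s.

1.62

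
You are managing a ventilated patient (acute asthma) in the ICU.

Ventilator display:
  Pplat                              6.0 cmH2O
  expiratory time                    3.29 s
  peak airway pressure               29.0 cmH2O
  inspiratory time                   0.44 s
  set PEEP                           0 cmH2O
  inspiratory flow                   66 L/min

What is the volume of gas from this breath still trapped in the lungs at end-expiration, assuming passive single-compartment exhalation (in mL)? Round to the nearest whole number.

Flow: 66 L/min ÷ 60 = 1.1 L/s.
Vt = flow × Ti = 1.1 L/s × 0.44 s × 1000 mL/L = 484.0 mL.
R = (PIP − Pplat)/V̇ = (29.0 − 6.0) / 1.1 = 23.0/1.1 = 20.909 cmH2O·s/L.
C = Vt/(Pplat − PEEP) = 484.0 / (6.0 − 0) = 484.0/6.0 = 80.667 mL/cmH2O.
τ = R × C = 20.909 × 0.08067 L/cmH2O = 1.687 s.
Fraction remaining = e^(−Te/τ) = e^(−3.29/1.687) = 0.1422.
Trapped volume = 484.0 × 0.1422 = 68.825 mL.

69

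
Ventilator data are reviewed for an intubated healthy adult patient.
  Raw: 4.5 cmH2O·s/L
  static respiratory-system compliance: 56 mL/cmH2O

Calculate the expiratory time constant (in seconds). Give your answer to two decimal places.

τ = R × C = 4.5 × 56 mL/cmH2O = 4.5 × 0.056 L/cmH2O = 0.252 s.

0.25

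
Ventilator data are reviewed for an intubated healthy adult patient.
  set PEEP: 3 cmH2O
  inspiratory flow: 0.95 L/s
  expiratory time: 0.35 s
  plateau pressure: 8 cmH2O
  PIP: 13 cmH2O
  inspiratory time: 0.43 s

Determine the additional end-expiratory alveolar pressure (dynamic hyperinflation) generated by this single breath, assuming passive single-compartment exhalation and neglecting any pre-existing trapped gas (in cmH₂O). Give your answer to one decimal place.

2.2

Vt = flow × Ti = 0.95 L/s × 0.43 s × 1000 mL/L = 408.5 mL.
R = (PIP − Pplat)/V̇ = (13 − 8) / 0.95 = 5.0/0.95 = 5.263 cmH2O·s/L.
C = Vt/(Pplat − PEEP) = 408.5 / (8 − 3) = 408.5/5.0 = 81.7 mL/cmH2O.
τ = R × C = 5.263 × 0.0817 L/cmH2O = 0.43 s.
Fraction remaining = e^(−Te/τ) = e^(−0.35/0.43) = 0.4431; trapped volume = 408.5 × 0.4431 = 181.01 mL.
Additional alveolar pressure from trapping ≈ V_trapped / C = 181.01 / 81.7 = 2.216 cmH2O.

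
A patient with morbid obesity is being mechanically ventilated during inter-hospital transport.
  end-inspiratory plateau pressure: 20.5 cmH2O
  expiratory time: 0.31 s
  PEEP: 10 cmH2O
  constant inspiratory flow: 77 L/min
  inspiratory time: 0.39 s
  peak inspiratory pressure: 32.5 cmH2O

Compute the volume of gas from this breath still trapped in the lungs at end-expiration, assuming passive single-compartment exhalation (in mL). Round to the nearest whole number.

Flow: 77 L/min ÷ 60 = 1.2833 L/s.
Vt = flow × Ti = 1.2833 L/s × 0.39 s × 1000 mL/L = 500.49 mL.
R = (PIP − Pplat)/V̇ = (32.5 − 20.5) / 1.2833 = 12.0/1.2833 = 9.351 cmH2O·s/L.
C = Vt/(Pplat − PEEP) = 500.49 / (20.5 − 10) = 500.49/10.5 = 47.666 mL/cmH2O.
τ = R × C = 9.351 × 0.04767 L/cmH2O = 0.4458 s.
Fraction remaining = e^(−Te/τ) = e^(−0.31/0.4458) = 0.4989.
Trapped volume = 500.49 × 0.4989 = 249.69 mL.

250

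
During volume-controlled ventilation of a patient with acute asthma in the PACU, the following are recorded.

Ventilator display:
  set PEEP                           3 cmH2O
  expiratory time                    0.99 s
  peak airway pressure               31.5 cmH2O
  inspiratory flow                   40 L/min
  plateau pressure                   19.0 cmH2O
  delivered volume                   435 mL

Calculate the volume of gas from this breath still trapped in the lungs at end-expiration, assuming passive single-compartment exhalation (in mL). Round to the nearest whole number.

Flow: 40 L/min ÷ 60 = 0.6667 L/s.
R = (PIP − Pplat)/V̇ = (31.5 − 19.0) / 0.6667 = 12.5/0.6667 = 18.749 cmH2O·s/L.
C = Vt/(Pplat − PEEP) = 435.0 / (19.0 − 3) = 435.0/16.0 = 27.188 mL/cmH2O.
τ = R × C = 18.749 × 0.02719 L/cmH2O = 0.5098 s.
Fraction remaining = e^(−Te/τ) = e^(−0.99/0.5098) = 0.1434.
Trapped volume = 435.0 × 0.1434 = 62.379 mL.

62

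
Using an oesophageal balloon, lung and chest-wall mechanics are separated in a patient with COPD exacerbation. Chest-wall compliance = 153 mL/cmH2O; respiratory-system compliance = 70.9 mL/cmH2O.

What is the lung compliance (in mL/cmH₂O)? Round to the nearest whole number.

132

1/CL = 1/Crs − 1/Ccw.
1/CL = 1/70.9 − 1/153 = 0.007568.
CL = 132.14 mL/cmH2O.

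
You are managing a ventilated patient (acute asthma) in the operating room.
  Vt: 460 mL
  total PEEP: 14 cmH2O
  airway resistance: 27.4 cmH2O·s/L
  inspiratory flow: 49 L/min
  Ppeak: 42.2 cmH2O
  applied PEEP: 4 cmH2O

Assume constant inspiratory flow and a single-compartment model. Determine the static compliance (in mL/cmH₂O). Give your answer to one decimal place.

79.0

Flow: 49 L/min ÷ 60 = 0.8167 L/s.
Total PEEP = 14 cmH2O (set 4 + intrinsic 10); this is the baseline alveolar pressure.
Equation of motion (constant flow): PIP = Vt/C + R·V̇ + PEEP.
Vt/C = PIP − R·V̇ − PEEP = 42.2 − 27.4×0.8167 − 14 = 42.2 − 22.378 − 14 = 5.822 cmH2O.
C = Vt / 5.822 = 460 / 5.822 = 79.011 mL/cmH2O.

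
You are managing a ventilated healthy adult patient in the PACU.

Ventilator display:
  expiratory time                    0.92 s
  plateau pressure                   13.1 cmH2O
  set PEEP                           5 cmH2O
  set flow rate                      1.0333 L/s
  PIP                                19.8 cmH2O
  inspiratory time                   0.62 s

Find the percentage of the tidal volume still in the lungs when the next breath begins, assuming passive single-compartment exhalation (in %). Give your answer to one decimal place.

16.6

Vt = flow × Ti = 1.0333 L/s × 0.62 s × 1000 mL/L = 640.65 mL.
R = (PIP − Pplat)/V̇ = (19.8 − 13.1) / 1.0333 = 6.7/1.0333 = 6.484 cmH2O·s/L.
C = Vt/(Pplat − PEEP) = 640.65 / (13.1 − 5) = 640.65/8.1 = 79.093 mL/cmH2O.
τ = R × C = 6.484 × 0.07909 L/cmH2O = 0.5128 s.
Fraction remaining at end-expiration = e^(−Te/τ) = e^(−0.92/0.5128) = 0.1663 → 16.63%.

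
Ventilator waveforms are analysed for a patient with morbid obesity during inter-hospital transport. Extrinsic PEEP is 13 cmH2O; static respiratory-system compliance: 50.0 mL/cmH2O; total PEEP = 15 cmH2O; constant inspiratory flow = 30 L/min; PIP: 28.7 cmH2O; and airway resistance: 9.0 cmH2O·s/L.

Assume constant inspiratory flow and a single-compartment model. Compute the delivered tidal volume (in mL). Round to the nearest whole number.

Flow: 30 L/min ÷ 60 = 0.5 L/s.
Total PEEP = 15 cmH2O (set 13 + intrinsic 2); this is the baseline alveolar pressure.
Equation of motion (constant flow): PIP = Vt/C + R·V̇ + PEEP.
Vt/C = PIP − R·V̇ − PEEP = 28.7 − 4.5 − 15 = 9.2 cmH2O.
Vt = C × 9.2 = 50.0 × 9.2 = 460.0 mL.

460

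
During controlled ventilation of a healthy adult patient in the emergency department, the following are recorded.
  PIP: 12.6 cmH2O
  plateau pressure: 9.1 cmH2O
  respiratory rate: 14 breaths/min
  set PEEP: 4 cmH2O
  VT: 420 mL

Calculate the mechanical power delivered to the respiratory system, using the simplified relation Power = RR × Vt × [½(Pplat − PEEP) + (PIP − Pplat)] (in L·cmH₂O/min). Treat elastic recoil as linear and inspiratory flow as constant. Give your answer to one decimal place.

Per-breath work = Vt × [½(Pplat−PEEP) + (PIP−Pplat)] = 0.420 × [0.5×5.1 + 3.5] = 0.420 × 6.05 = 2.541 L·cmH2O.
Power = 14 × 2.541 = 35.574 L·cmH2O/min.

35.6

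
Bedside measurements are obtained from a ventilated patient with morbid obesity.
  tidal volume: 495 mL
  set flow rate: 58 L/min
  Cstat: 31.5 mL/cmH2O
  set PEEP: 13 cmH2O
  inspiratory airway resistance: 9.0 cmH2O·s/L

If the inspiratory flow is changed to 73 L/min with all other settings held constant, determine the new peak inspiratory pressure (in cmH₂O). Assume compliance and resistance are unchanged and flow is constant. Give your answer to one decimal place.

Flow: 58 L/min ÷ 60 = 0.9667 L/s.
New flow: 73 L/min ÷ 60 = 1.2167 L/s.
PIP = Vt/C + R·V̇ + PEEP (constant-flow equation of motion).
Only the resistive term changes: ΔPIP = R × ΔV̇ = 9.0 × (1.2167 − 0.9667) = 9.0 × 0.25 = 2.25 cmH2O.
Original PIP = 495/31.5 + 9.0×0.9667 + 13 = 37.415 cmH2O; new PIP = 37.415 + (2.25) = 39.665 cmH2O.

39.7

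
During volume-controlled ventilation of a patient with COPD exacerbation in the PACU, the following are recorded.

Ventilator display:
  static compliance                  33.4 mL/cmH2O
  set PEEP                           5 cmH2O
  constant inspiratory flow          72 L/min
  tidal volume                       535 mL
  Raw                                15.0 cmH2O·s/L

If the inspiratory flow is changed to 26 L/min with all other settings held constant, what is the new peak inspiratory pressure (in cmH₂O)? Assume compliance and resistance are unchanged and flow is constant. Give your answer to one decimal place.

27.5

Flow: 72 L/min ÷ 60 = 1.2 L/s.
New flow: 26 L/min ÷ 60 = 0.4333 L/s.
PIP = Vt/C + R·V̇ + PEEP (constant-flow equation of motion).
Only the resistive term changes: ΔPIP = R × ΔV̇ = 15.0 × (0.4333 − 1.2) = 15.0 × -0.7667 = -11.501 cmH2O.
Original PIP = 535/33.4 + 15.0×1.2 + 5 = 39.018 cmH2O; new PIP = 39.018 + (-11.501) = 27.517 cmH2O.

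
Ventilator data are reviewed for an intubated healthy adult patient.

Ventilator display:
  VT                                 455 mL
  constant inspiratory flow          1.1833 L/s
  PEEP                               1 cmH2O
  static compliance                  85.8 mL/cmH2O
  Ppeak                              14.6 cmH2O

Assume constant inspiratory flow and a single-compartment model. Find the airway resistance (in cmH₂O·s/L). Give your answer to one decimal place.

7.0

Equation of motion (constant flow): PIP = Vt/C + R·V̇ + PEEP.
R·V̇ = PIP − Vt/C − PEEP = 14.6 − 455/85.8 − 1 = 14.6 − 5.303 − 1 = 8.297 cmH2O.
R = 8.297 / 1.1833 = 7.012 cmH2O·s/L.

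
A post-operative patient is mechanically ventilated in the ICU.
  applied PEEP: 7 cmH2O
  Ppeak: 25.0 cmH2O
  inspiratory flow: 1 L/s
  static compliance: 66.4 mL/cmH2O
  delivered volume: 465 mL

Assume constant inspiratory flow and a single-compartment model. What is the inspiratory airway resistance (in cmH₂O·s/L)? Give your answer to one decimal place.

Equation of motion (constant flow): PIP = Vt/C + R·V̇ + PEEP.
R·V̇ = PIP − Vt/C − PEEP = 25.0 − 465/66.4 − 7 = 25.0 − 7.003 − 7 = 10.997 cmH2O.
R = 10.997 / 1 = 10.997 cmH2O·s/L.

11.0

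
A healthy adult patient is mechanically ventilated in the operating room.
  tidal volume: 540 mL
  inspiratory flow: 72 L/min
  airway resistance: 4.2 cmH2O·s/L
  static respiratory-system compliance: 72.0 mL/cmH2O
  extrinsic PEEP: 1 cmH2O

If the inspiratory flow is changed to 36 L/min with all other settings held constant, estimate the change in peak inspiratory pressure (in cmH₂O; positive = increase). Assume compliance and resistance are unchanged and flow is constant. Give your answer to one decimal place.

Flow: 72 L/min ÷ 60 = 1.2 L/s.
New flow: 36 L/min ÷ 60 = 0.6 L/s.
PIP = Vt/C + R·V̇ + PEEP (constant-flow equation of motion).
Only the resistive term changes: ΔPIP = R × ΔV̇ = 4.2 × (0.6 − 1.2) = 4.2 × -0.6 = -2.52 cmH2O.

-2.5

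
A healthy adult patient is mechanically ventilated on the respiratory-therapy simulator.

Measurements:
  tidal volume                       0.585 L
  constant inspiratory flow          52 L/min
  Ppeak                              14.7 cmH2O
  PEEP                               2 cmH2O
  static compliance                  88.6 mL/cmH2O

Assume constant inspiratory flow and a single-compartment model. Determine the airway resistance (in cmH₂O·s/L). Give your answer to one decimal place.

7.0

Flow: 52 L/min ÷ 60 = 0.8667 L/s.
Equation of motion (constant flow): PIP = Vt/C + R·V̇ + PEEP.
R·V̇ = PIP − Vt/C − PEEP = 14.7 − 585/88.6 − 2 = 14.7 − 6.603 − 2 = 6.097 cmH2O.
R = 6.097 / 0.8667 = 7.035 cmH2O·s/L.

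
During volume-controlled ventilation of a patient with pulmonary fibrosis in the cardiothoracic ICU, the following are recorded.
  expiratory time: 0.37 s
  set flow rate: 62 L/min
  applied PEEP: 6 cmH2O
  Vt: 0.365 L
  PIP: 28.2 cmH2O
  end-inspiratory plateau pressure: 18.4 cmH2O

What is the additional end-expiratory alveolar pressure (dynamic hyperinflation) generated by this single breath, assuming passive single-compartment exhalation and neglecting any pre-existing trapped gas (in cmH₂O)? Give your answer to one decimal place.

Flow: 62 L/min ÷ 60 = 1.0333 L/s.
R = (PIP − Pplat)/V̇ = (28.2 − 18.4) / 1.0333 = 9.8/1.0333 = 9.484 cmH2O·s/L.
C = Vt/(Pplat − PEEP) = 365.0 / (18.4 − 6) = 365.0/12.4 = 29.435 mL/cmH2O.
τ = R × C = 9.484 × 0.02944 L/cmH2O = 0.2792 s.
Fraction remaining = e^(−Te/τ) = e^(−0.37/0.2792) = 0.2657; trapped volume = 365.0 × 0.2657 = 96.981 mL.
Additional alveolar pressure from trapping ≈ V_trapped / C = 96.981 / 29.435 = 3.295 cmH2O.

3.3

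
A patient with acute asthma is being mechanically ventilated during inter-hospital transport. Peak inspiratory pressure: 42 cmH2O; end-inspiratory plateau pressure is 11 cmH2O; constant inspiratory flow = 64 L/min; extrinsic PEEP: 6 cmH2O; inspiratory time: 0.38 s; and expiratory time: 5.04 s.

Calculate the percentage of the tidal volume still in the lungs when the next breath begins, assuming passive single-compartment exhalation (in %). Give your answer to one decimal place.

Flow: 64 L/min ÷ 60 = 1.0667 L/s.
Vt = flow × Ti = 1.0667 L/s × 0.38 s × 1000 mL/L = 405.35 mL.
R = (PIP − Pplat)/V̇ = (42 − 11) / 1.0667 = 31.0/1.0667 = 29.062 cmH2O·s/L.
C = Vt/(Pplat − PEEP) = 405.35 / (11 − 6) = 405.35/5.0 = 81.07 mL/cmH2O.
τ = R × C = 29.062 × 0.08107 L/cmH2O = 2.356 s.
Fraction remaining at end-expiration = e^(−Te/τ) = e^(−5.04/2.356) = 0.1177 → 11.77%.

11.8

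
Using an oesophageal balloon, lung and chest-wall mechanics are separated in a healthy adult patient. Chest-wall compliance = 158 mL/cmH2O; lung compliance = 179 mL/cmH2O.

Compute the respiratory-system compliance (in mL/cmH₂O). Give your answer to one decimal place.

Lung and chest wall are elastances in series: 1/Crs = 1/CL + 1/Ccw.
1/Crs = 1/179 + 1/158 = 0.01192.
Crs = 83.893 mL/cmH2O.

83.9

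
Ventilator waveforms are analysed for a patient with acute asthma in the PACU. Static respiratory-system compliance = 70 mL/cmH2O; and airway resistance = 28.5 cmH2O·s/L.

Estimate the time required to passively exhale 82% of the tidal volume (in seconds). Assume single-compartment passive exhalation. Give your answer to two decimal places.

3.42

τ = R × C = 28.5 × 70 mL/cmH2O = 28.5 × 0.070 L/cmH2O = 1.995 s.
Exhaled fraction f = 1 − e^(−t/τ) → t = −τ·ln(1 − f) = −1.995·ln(0.18) = 3.421 s.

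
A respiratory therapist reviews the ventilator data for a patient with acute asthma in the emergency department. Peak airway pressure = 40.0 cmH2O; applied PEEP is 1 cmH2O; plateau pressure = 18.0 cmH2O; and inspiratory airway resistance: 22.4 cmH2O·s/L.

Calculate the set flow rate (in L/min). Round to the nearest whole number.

flow = (PIP − Pplat) / Raw = (40.0 − 18.0) / 22.4 = 0.9821 L/s × 60 = 58.926 L/min.

59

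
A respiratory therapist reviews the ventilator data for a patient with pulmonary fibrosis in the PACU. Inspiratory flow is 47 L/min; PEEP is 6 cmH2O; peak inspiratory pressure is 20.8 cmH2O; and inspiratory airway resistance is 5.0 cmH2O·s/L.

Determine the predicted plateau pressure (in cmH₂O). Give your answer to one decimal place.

Flow: 47 L/min ÷ 60 = 0.7833 L/s.
Pplat = PIP − Raw × flow = 20.8 − 5.0 × 0.7833 = 20.8 − 3.917 = 16.883 cmH2O.

16.9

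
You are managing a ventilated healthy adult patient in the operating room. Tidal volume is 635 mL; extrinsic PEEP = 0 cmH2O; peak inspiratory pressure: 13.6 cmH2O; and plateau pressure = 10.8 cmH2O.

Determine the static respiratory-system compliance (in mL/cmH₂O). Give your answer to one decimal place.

Cstat = Vt / (Pplat − PEEP) = 635 / (10.8 − 0) = 635 / 10.8 = 58.796 mL/cmH2O.

58.8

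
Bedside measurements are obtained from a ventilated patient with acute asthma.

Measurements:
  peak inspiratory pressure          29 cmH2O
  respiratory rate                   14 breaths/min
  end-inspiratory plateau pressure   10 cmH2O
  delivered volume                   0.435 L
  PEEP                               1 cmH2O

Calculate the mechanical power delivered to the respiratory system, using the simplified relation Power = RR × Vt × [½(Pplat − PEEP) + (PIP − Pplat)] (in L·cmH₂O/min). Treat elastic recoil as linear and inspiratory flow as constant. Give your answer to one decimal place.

Per-breath work = Vt × [½(Pplat−PEEP) + (PIP−Pplat)] = 0.435 × [0.5×9.0 + 19.0] = 0.435 × 23.5 = 10.223 L·cmH2O.
Power = 14 × 10.223 = 143.12 L·cmH2O/min.

143.1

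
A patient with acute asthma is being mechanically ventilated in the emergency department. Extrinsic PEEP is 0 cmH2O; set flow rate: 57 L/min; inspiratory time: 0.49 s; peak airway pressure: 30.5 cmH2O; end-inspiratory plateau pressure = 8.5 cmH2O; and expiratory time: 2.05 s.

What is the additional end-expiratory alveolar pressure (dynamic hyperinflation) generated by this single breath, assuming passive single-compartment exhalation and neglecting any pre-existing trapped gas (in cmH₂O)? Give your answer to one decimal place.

Flow: 57 L/min ÷ 60 = 0.95 L/s.
Vt = flow × Ti = 0.95 L/s × 0.49 s × 1000 mL/L = 465.5 mL.
R = (PIP − Pplat)/V̇ = (30.5 − 8.5) / 0.95 = 22.0/0.95 = 23.158 cmH2O·s/L.
C = Vt/(Pplat − PEEP) = 465.5 / (8.5 − 0) = 465.5/8.5 = 54.765 mL/cmH2O.
τ = R × C = 23.158 × 0.05477 L/cmH2O = 1.268 s.
Fraction remaining = e^(−Te/τ) = e^(−2.05/1.268) = 0.1985; trapped volume = 465.5 × 0.1985 = 92.402 mL.
Additional alveolar pressure from trapping ≈ V_trapped / C = 92.402 / 54.765 = 1.687 cmH2O.

1.7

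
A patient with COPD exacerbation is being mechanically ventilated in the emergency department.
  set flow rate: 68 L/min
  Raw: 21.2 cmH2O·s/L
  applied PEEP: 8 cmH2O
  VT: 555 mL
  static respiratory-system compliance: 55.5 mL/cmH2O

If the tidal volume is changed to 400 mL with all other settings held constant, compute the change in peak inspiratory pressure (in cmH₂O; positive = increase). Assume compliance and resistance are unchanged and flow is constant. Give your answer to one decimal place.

-2.8

PIP = Vt/C + R·V̇ + PEEP (constant-flow equation of motion).
Only the elastic term changes: ΔPIP = ΔVt / C = (400 − 555) / 55.5 = -2.793 cmH2O.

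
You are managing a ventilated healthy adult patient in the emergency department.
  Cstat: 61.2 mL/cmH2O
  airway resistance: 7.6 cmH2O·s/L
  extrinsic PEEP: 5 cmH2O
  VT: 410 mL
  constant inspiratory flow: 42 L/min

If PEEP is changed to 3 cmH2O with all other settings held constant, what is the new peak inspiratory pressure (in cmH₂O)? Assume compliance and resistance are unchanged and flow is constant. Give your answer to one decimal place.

15.0

Flow: 42 L/min ÷ 60 = 0.7 L/s.
PIP = Vt/C + R·V̇ + PEEP (constant-flow equation of motion).
Only the baseline term changes: ΔPIP = ΔPEEP = 3 − 5 = -2.0 cmH2O.
Original PIP = 410/61.2 + 7.6×0.7 + 5 = 17.019 cmH2O; new PIP = 17.019 + (-2.0) = 15.019 cmH2O.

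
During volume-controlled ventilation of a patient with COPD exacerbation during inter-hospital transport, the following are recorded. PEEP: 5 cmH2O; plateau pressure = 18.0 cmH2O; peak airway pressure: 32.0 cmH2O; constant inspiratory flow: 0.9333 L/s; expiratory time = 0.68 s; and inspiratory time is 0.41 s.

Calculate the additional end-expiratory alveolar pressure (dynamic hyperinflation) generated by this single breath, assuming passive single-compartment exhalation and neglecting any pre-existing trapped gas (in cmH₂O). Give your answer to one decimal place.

2.8

Vt = flow × Ti = 0.9333 L/s × 0.41 s × 1000 mL/L = 382.65 mL.
R = (PIP − Pplat)/V̇ = (32.0 − 18.0) / 0.9333 = 14.0/0.9333 = 15.001 cmH2O·s/L.
C = Vt/(Pplat − PEEP) = 382.65 / (18.0 − 5) = 382.65/13.0 = 29.435 mL/cmH2O.
τ = R × C = 15.001 × 0.02944 L/cmH2O = 0.4416 s.
Fraction remaining = e^(−Te/τ) = e^(−0.68/0.4416) = 0.2144; trapped volume = 382.65 × 0.2144 = 82.04 mL.
Additional alveolar pressure from trapping ≈ V_trapped / C = 82.04 / 29.435 = 2.787 cmH2O.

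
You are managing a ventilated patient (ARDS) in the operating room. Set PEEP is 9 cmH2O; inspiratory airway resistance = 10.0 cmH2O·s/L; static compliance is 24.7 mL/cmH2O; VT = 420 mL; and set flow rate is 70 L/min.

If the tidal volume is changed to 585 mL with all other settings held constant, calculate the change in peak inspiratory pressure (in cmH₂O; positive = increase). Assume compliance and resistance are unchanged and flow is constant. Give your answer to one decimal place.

PIP = Vt/C + R·V̇ + PEEP (constant-flow equation of motion).
Only the elastic term changes: ΔPIP = ΔVt / C = (585 − 420) / 24.7 = 6.68 cmH2O.

6.7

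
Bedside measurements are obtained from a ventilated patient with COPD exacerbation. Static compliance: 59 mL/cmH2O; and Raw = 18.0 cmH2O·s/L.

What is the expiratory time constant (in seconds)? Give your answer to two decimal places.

1.06

τ = R × C = 18.0 × 59 mL/cmH2O = 18.0 × 0.059 L/cmH2O = 1.062 s.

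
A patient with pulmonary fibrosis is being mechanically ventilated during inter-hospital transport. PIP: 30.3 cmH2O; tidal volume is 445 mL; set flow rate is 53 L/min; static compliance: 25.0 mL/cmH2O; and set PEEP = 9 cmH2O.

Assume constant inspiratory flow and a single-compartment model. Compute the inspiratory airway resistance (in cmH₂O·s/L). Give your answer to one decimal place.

4.0

Flow: 53 L/min ÷ 60 = 0.8833 L/s.
Equation of motion (constant flow): PIP = Vt/C + R·V̇ + PEEP.
R·V̇ = PIP − Vt/C − PEEP = 30.3 − 445/25.0 − 9 = 30.3 − 17.8 − 9 = 3.5 cmH2O.
R = 3.5 / 0.8833 = 3.962 cmH2O·s/L.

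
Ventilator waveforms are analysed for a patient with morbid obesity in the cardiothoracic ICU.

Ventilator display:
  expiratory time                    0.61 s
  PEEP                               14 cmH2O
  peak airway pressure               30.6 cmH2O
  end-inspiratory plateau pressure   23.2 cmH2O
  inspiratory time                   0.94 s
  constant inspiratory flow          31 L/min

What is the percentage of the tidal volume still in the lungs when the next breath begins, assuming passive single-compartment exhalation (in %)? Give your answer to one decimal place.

44.6

Flow: 31 L/min ÷ 60 = 0.5167 L/s.
Vt = flow × Ti = 0.5167 L/s × 0.94 s × 1000 mL/L = 485.7 mL.
R = (PIP − Pplat)/V̇ = (30.6 − 23.2) / 0.5167 = 7.4/0.5167 = 14.322 cmH2O·s/L.
C = Vt/(Pplat − PEEP) = 485.7 / (23.2 − 14) = 485.7/9.2 = 52.793 mL/cmH2O.
τ = R × C = 14.322 × 0.05279 L/cmH2O = 0.7561 s.
Fraction remaining at end-expiration = e^(−Te/τ) = e^(−0.61/0.7561) = 0.4463 → 44.63%.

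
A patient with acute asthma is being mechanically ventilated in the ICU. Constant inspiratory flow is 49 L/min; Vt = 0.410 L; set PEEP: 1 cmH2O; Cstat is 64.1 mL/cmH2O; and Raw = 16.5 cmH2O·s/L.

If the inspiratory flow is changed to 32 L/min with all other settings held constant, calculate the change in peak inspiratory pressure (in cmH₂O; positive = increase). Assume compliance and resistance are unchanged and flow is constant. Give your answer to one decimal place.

-4.7

Flow: 49 L/min ÷ 60 = 0.8167 L/s.
New flow: 32 L/min ÷ 60 = 0.5333 L/s.
PIP = Vt/C + R·V̇ + PEEP (constant-flow equation of motion).
Only the resistive term changes: ΔPIP = R × ΔV̇ = 16.5 × (0.5333 − 0.8167) = 16.5 × -0.2834 = -4.676 cmH2O.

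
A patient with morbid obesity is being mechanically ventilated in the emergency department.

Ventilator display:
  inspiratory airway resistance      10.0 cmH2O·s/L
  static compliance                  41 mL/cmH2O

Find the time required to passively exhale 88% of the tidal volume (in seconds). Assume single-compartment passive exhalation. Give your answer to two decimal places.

τ = R × C = 10.0 × 41 mL/cmH2O = 10.0 × 0.041 L/cmH2O = 0.41 s.
Exhaled fraction f = 1 − e^(−t/τ) → t = −τ·ln(1 − f) = −0.41·ln(0.12) = 0.8693 s.

0.87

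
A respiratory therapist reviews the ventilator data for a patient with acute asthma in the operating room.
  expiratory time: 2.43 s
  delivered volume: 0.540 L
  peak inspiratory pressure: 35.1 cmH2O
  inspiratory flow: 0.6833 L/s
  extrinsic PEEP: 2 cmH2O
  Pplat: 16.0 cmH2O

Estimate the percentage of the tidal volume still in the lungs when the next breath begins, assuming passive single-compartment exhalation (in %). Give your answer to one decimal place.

R = (PIP − Pplat)/V̇ = (35.1 − 16.0) / 0.6833 = 19.1/0.6833 = 27.953 cmH2O·s/L.
C = Vt/(Pplat − PEEP) = 540.0 / (16.0 − 2) = 540.0/14.0 = 38.571 mL/cmH2O.
τ = R × C = 27.953 × 0.03857 L/cmH2O = 1.078 s.
Fraction remaining at end-expiration = e^(−Te/τ) = e^(−2.43/1.078) = 0.105 → 10.5%.

10.5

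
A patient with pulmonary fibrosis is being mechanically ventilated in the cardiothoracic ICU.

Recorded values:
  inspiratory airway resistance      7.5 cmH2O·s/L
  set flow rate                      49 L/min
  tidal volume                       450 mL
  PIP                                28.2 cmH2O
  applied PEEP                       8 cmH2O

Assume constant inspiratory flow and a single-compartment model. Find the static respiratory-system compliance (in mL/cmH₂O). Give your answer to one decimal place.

Flow: 49 L/min ÷ 60 = 0.8167 L/s.
Equation of motion (constant flow): PIP = Vt/C + R·V̇ + PEEP.
Vt/C = PIP − R·V̇ − PEEP = 28.2 − 7.5×0.8167 − 8 = 28.2 − 6.125 − 8 = 14.075 cmH2O.
C = Vt / 14.075 = 450 / 14.075 = 31.972 mL/cmH2O.

32.0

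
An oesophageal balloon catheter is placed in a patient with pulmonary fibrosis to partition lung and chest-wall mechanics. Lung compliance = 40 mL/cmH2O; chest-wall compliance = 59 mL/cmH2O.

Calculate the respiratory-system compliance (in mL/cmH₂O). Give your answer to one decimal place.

23.8

Lung and chest wall are elastances in series: 1/Crs = 1/CL + 1/Ccw.
1/Crs = 1/40 + 1/59 = 0.04195.
Crs = 23.838 mL/cmH2O.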